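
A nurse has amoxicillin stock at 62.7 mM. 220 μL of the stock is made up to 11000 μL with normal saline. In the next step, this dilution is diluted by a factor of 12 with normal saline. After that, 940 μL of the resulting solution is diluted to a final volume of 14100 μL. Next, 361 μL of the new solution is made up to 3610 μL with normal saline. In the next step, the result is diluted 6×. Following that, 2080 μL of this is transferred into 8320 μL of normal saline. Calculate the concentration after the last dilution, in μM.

Overall dilution factor = 50 × 12 × 15 × 10 × 6 × 5 = 2.70 × 10⁶.
62.7 mM / 2.70 × 10⁶ = 2.32 × 10⁻⁵ mM = 0.0232 μM.

0.0232 μM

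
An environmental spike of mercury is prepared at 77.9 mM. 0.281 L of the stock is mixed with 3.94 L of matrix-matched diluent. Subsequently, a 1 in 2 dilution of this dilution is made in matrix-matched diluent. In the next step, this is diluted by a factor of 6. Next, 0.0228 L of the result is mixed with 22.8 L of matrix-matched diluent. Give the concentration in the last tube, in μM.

Overall dilution factor = 15.02 × 2 × 6 × 1001 = 1.80 × 10⁵.
77.9 mM / 1.80 × 10⁵ = 4.32 × 10⁻⁴ mM = 0.432 μM.

0.432 μM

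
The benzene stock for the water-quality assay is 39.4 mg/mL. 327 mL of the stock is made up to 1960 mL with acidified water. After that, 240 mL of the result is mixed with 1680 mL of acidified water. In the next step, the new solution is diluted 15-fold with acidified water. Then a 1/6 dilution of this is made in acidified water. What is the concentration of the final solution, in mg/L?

9.13 mg/L

Overall dilution factor = 5.994 × 8 × 15 × 6 = 4316.
39.4 mg/mL / 4316 = 9.13 × 10⁻³ mg/mL = 9.13 mg/L.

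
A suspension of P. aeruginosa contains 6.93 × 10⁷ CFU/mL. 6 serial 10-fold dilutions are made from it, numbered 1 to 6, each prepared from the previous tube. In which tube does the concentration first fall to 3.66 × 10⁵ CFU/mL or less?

tube 3

Tube n has concentration 6.93 × 10⁷ CFU/mL / 10ⁿ.
Need 10ⁿ ≥ 6.93 × 10⁷ CFU/mL / 3.66 × 10⁵ CFU/mL = 189, so n ≥ 2.28.
First such tube: n = 3.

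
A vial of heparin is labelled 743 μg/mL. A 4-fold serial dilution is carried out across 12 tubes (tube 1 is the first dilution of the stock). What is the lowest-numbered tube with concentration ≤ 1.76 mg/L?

tube 5

Tube n has concentration 743 μg/mL / 4ⁿ.
Need 4ⁿ ≥ 743 μg/mL / 1.76 mg/L = 422, so n ≥ 4.36.
First such tube: n = 5.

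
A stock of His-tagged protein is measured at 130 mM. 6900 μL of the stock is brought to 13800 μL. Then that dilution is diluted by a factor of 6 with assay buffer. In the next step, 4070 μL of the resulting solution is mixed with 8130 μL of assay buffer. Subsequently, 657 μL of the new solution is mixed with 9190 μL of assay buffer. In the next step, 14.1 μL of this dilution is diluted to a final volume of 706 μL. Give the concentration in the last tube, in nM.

4820 nM

Overall dilution factor = 2 × 6 × 2.998 × 14.99 × 50.07 = 2.70 × 10⁴.
130 mM / 2.70 × 10⁴ = 4.82 × 10⁻³ mM = 4820 nM.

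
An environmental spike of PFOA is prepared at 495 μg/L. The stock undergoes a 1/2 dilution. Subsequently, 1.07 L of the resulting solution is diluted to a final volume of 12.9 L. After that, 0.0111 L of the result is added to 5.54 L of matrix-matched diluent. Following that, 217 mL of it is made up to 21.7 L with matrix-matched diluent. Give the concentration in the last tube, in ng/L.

0.411 ng/L

Overall dilution factor = 2 × 12.06 × 500.1 × 100 = 1.21 × 10⁶.
495 μg/L / 1.21 × 10⁶ = 4.11 × 10⁻⁴ μg/L = 0.411 ng/L.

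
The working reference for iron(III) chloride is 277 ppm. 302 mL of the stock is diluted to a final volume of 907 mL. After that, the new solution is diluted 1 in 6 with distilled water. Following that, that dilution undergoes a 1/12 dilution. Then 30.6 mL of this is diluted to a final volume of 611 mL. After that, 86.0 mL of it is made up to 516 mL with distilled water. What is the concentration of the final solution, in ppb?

10.7 ppb

Overall dilution factor = 3.003 × 6 × 12 × 19.97 × 6 = 2.59 × 10⁴.
277 ppm / 2.59 × 10⁴ = 0.0107 ppm = 10.7 ppb.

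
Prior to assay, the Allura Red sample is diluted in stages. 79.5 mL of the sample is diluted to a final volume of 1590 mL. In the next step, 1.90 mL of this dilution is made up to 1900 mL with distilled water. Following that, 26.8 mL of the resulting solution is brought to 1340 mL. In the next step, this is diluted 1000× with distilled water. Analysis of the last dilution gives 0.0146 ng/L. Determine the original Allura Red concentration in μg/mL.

Overall dilution factor = 20 × 1000 × 50 × 1000 = 1.00 × 10⁹.
Original = 0.0146 ng/L × 1.00 × 10⁹ = 1.46 × 10⁷ ng/L = 14.6 μg/mL.

14.6 μg/mL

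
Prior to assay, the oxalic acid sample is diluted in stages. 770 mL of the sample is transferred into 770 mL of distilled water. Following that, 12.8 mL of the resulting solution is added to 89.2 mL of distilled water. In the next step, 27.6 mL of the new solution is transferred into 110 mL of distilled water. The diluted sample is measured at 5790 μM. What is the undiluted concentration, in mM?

460 mM

Overall dilution factor = 2 × 7.969 × 4.986 = 79.5.
Original = 5790 μM × 79.5 = 4.60 × 10⁵ μM = 460 mM.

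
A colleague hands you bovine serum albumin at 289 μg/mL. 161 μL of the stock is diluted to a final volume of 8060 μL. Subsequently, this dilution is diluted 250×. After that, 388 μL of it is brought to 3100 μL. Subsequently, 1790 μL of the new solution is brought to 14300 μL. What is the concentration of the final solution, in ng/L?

362 ng/L

Overall dilution factor = 50.06 × 250 × 7.990 × 7.989 = 7.99 × 10⁵.
289 μg/mL / 7.99 × 10⁵ = 3.62 × 10⁻⁴ μg/mL = 362 ng/L.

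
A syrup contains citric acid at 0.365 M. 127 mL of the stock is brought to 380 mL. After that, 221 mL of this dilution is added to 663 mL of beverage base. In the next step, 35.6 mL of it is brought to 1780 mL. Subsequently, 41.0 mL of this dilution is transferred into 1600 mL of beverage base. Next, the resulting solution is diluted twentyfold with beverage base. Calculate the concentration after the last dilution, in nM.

Overall dilution factor = 2.992 × 4 × 50 × 40.02 × 20 = 4.79 × 10⁵.
0.365 M / 4.79 × 10⁵ = 7.62 × 10⁻⁷ M = 762 nM.

762 nM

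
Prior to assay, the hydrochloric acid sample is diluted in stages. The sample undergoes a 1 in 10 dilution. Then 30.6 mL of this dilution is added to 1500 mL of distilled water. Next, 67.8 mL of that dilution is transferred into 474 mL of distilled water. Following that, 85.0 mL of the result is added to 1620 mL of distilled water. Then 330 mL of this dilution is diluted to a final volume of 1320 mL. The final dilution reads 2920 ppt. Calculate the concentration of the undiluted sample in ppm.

936 ppm

Overall dilution factor = 10 × 50.02 × 7.991 × 20.06 × 4 = 3.21 × 10⁵.
Original = 2920 ppt × 3.21 × 10⁵ = 9.36 × 10⁸ ppt = 936 ppm.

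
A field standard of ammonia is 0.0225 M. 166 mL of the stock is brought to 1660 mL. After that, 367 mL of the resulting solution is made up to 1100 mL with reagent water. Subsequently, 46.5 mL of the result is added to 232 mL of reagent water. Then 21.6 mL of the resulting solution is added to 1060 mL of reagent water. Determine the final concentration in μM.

2.50 μM

Overall dilution factor = 10 × 2.997 × 5.989 × 50.07 = 8989.
0.0225 M / 8989 = 2.50 × 10⁻⁶ M = 2.50 μM.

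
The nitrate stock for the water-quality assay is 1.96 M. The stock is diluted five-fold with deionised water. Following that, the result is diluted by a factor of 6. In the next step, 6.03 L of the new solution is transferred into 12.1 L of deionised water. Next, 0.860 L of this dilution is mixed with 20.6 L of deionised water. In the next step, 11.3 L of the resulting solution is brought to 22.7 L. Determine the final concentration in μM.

433 μM

Overall dilution factor = 5 × 6 × 3.007 × 24.95 × 2.009 = 4521.
1.96 M / 4521 = 4.33 × 10⁻⁴ M = 433 μM.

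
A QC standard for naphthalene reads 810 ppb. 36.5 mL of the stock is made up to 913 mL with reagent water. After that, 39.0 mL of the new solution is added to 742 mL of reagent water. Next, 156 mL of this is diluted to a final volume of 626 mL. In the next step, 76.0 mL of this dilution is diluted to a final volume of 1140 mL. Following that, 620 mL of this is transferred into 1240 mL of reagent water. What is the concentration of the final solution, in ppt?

Overall dilution factor = 25.01 × 20.03 × 4.013 × 15 × 3 = 9.05 × 10⁴.
810 ppb / 9.05 × 10⁴ = 8.95 × 10⁻³ ppb = 8.95 ppt.

8.95 ppt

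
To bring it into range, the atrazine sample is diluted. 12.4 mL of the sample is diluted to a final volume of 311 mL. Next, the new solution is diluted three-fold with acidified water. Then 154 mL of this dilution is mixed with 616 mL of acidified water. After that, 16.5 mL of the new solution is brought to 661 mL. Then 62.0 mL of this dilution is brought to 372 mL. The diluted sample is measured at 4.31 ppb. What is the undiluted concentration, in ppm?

390 ppm

Overall dilution factor = 25.08 × 3 × 5 × 40.06 × 6 = 9.04 × 10⁴.
Original = 4.31 ppb × 9.04 × 10⁴ = 3.90 × 10⁵ ppb = 390 ppm.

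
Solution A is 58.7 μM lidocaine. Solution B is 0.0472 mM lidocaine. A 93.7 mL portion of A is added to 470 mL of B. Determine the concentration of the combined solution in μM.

49.1 μM

C_B = 0.0472 mM = 47.2 μM.
C_mix = (C_A·V_A + C_B·V_B)/(V_A + V_B) = (58.7×93.7 + 47.2×470) / 563.7 = 49.1 μM.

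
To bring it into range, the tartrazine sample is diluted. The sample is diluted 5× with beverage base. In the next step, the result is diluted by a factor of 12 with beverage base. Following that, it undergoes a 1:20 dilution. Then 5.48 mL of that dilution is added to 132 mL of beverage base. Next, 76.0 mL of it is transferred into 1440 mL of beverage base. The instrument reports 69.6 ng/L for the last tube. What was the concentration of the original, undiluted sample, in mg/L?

41.8 mg/L

Overall dilution factor = 5 × 12 × 20 × 25.09 × 19.95 = 6.01 × 10⁵.
Original = 69.6 ng/L × 6.01 × 10⁵ = 4.18 × 10⁷ ng/L = 41.8 mg/L.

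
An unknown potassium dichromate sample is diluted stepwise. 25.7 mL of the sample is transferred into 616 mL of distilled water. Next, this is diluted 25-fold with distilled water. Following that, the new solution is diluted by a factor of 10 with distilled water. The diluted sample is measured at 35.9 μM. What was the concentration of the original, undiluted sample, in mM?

Overall dilution factor = 24.97 × 25 × 10 = 6242.
Original = 35.9 μM × 6242 = 2.24 × 10⁵ μM = 224 mM.

224 mM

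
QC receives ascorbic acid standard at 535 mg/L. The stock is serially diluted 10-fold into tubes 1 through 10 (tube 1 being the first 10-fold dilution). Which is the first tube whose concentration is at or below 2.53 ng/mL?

Tube n has concentration 535 mg/L / 10ⁿ.
Need 10ⁿ ≥ 535 mg/L / 2.53 ng/mL = 2.11 × 10⁵, so n ≥ 5.33.
First such tube: n = 6.

tube 6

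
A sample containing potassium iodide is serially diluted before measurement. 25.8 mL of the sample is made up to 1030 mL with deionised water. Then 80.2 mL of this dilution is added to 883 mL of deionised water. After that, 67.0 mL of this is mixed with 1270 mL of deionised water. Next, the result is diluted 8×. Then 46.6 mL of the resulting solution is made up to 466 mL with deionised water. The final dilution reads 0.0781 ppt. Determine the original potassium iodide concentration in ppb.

59.8 ppb

Overall dilution factor = 39.92 × 12.01 × 19.96 × 8 × 10 = 7.65 × 10⁵.
Original = 0.0781 ppt × 7.65 × 10⁵ = 5.98 × 10⁴ ppt = 59.8 ppb.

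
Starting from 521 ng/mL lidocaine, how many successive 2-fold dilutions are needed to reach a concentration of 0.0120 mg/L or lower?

6

Need 2ⁿ ≥ 43.4, so n ≥ log(43.4)/log(2) = 5.44.
Minimum whole steps: n = 6.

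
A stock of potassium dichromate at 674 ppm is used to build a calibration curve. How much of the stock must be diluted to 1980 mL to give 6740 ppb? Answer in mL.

6740 ppb = 6.74 ppm.
V₁ = C₂V₂/C₁ = 6.74 × 1980 / 674 = 19.8 mL.

19.8 mL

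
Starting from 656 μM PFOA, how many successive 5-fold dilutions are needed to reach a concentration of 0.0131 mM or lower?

3

Need 5ⁿ ≥ 50.1, so n ≥ log(50.1)/log(5) = 2.43.
Minimum whole steps: n = 3.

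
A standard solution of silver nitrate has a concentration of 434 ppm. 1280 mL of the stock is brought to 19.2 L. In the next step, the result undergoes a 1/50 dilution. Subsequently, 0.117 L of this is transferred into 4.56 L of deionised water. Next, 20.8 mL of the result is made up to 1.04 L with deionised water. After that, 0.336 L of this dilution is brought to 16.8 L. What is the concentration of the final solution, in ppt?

5.79 ppt

Overall dilution factor = 15 × 50 × 39.97 × 50 × 50 = 7.50 × 10⁷.
434 ppm / 7.50 × 10⁷ = 5.79 × 10⁻⁶ ppm = 5.79 ppt.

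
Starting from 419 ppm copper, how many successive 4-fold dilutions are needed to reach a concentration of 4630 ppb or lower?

Need 4ⁿ ≥ 90.5, so n ≥ log(90.5)/log(4) = 3.25.
Minimum whole steps: n = 4.

4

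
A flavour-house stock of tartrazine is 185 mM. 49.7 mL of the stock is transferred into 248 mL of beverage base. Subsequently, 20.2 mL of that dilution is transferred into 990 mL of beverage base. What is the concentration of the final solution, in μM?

618 μM

Overall dilution factor = 5.990 × 50.01 = 300.
185 mM / 300 = 0.618 mM = 618 μM.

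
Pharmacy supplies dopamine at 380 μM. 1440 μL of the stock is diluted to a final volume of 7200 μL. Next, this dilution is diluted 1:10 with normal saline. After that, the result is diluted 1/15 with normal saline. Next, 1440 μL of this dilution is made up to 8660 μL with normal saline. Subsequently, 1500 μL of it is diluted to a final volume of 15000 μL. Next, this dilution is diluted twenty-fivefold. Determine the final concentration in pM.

337 pM

Overall dilution factor = 5 × 10 × 15 × 6.014 × 10 × 25 = 1.13 × 10⁶.
380 μM / 1.13 × 10⁶ = 3.37 × 10⁻⁴ μM = 337 pM.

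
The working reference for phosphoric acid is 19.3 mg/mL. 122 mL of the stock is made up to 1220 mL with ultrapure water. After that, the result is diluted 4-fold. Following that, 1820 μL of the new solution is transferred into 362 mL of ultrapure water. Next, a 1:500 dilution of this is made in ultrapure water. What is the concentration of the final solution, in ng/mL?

Overall dilution factor = 10 × 4 × 199.9 × 500 = 4.00 × 10⁶.
19.3 mg/mL / 4.00 × 10⁶ = 4.83 × 10⁻⁶ mg/mL = 4.83 ng/mL.

4.83 ng/mL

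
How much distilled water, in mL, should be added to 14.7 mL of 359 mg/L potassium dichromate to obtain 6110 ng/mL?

849 mL

6110 ng/mL = 6.11 mg/L.
V₂ = C₁V₁/C₂ = 359 × 14.7 / 6.11 = 864 mL.
Diluent to add = V₂ − V₁ = 864 − 14.7 = 849 mL.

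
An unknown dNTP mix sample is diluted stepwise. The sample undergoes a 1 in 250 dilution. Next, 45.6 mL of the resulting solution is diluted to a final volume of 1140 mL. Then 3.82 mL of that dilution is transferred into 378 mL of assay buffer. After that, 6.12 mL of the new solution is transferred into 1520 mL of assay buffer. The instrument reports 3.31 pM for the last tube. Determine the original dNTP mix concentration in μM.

Overall dilution factor = 250 × 25 × 99.95 × 249.4 = 1.56 × 10⁸.
Original = 3.31 pM × 1.56 × 10⁸ = 5.16 × 10⁸ pM = 516 μM.

516 μM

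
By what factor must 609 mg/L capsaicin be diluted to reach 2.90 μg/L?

Factor = C₀/C_target = 609 mg/L / 2.90 μg/L = 2.10 × 10⁵.

2.10 × 10⁵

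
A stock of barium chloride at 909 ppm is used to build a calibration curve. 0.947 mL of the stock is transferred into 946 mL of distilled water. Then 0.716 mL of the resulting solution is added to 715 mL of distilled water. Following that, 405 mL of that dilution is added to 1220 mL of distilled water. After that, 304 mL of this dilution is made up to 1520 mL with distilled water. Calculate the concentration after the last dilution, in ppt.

45.3 ppt

Overall dilution factor = 999.9 × 999.6 × 4.012 × 5 = 2.01 × 10⁷.
909 ppm / 2.01 × 10⁷ = 4.53 × 10⁻⁵ ppm = 45.3 ppt.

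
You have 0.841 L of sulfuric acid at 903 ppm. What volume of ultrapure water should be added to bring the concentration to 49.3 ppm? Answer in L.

14.6 L

V₂ = C₁V₁/C₂ = 903 × 0.841 / 49.3 = 15.4 L.
Diluent to add = V₂ − V₁ = 15.4 − 0.841 = 14.6 L.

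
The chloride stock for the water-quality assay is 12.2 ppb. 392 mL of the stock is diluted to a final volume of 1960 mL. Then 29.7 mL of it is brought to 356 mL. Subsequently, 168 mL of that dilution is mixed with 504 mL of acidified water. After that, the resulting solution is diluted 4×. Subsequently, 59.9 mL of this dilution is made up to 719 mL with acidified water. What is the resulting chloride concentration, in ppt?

Overall dilution factor = 5 × 11.99 × 4 × 4 × 12.00 = 1.15 × 10⁴.
12.2 ppb / 1.15 × 10⁴ = 1.06 × 10⁻³ ppb = 1.06 ppt.

1.06 ppt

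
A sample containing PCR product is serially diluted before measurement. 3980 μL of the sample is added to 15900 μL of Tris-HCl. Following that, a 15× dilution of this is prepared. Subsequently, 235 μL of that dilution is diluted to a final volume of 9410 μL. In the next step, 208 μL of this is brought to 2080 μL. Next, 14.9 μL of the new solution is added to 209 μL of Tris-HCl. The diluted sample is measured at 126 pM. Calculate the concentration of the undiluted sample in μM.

Overall dilution factor = 4.995 × 15 × 40.04 × 10 × 15.03 = 4.51 × 10⁵.
Original = 126 pM × 4.51 × 10⁵ = 5.68 × 10⁷ pM = 56.8 μM.

56.8 μM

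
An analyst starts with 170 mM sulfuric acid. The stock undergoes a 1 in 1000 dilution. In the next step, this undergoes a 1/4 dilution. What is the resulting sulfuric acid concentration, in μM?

Overall dilution factor = 1000 × 4 = 4000.
170 mM / 4000 = 0.0425 mM = 42.5 μM.

42.5 μM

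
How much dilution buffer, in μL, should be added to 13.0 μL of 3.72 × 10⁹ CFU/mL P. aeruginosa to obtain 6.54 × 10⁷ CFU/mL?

V₂ = C₁V₁/C₂ = 3.72 × 10⁹ × 13.0 / 6.54 × 10⁷ = 739 μL.
Diluent to add = V₂ − V₁ = 739 − 13.0 = 726 μL.

726 μL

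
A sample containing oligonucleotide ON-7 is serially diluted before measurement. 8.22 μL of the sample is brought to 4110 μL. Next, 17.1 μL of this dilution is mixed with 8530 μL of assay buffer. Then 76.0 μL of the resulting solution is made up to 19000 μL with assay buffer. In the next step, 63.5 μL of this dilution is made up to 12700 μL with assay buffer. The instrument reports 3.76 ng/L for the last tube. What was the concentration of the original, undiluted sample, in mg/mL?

47.0 mg/mL

Overall dilution factor = 500 × 499.8 × 250 × 200 = 1.25 × 10¹⁰.
Original = 3.76 ng/L × 1.25 × 10¹⁰ = 4.70 × 10¹⁰ ng/L = 47.0 mg/mL.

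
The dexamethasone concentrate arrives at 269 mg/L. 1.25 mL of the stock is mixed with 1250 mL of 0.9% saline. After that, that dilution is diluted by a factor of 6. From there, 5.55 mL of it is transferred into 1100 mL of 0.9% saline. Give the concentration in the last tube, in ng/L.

225 ng/L

Overall dilution factor = 1001 × 6 × 199.2 = 1.20 × 10⁶.
269 mg/L / 1.20 × 10⁶ = 2.25 × 10⁻⁴ mg/L = 225 ng/L.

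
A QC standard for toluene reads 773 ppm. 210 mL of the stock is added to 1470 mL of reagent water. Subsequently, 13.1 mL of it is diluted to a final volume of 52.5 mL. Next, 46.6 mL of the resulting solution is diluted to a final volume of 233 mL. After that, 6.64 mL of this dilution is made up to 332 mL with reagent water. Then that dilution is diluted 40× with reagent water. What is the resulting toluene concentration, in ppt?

Overall dilution factor = 8 × 4.008 × 5 × 50 × 40 = 3.21 × 10⁵.
773 ppm / 3.21 × 10⁵ = 2.41 × 10⁻³ ppm = 2410 ppt.

2410 ppt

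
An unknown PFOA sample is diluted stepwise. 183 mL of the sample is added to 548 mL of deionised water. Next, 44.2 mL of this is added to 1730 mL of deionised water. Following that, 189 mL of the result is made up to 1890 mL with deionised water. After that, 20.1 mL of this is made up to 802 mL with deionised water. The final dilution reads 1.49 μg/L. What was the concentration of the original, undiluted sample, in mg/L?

Overall dilution factor = 3.995 × 40.14 × 10 × 39.90 = 6.40 × 10⁴.
Original = 1.49 μg/L × 6.40 × 10⁴ = 9.53 × 10⁴ μg/L = 95.3 mg/L.

95.3 mg/L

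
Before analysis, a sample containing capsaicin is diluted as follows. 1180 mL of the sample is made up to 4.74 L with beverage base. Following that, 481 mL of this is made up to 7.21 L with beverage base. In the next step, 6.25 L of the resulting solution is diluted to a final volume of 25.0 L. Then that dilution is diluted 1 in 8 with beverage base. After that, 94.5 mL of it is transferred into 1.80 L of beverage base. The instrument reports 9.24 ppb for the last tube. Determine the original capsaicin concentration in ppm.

357 ppm

Overall dilution factor = 4.017 × 14.99 × 4 × 8 × 20.05 = 3.86 × 10⁴.
Original = 9.24 ppb × 3.86 × 10⁴ = 3.57 × 10⁵ ppb = 357 ppm.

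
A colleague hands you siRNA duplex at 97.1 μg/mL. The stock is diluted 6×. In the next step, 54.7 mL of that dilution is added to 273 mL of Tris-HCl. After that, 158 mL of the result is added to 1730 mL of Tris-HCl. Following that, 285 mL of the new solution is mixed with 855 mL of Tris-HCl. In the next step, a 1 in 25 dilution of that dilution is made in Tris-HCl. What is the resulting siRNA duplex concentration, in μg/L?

2.26 μg/L

Overall dilution factor = 6 × 5.991 × 11.95 × 4 × 25 = 4.30 × 10⁴.
97.1 μg/mL / 4.30 × 10⁴ = 2.26 × 10⁻³ μg/mL = 2.26 μg/L.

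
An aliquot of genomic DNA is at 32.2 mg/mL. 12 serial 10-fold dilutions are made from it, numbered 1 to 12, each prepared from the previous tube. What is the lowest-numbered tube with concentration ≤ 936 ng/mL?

Tube n has concentration 32.2 mg/mL / 10ⁿ.
Need 10ⁿ ≥ 32.2 mg/mL / 936 ng/mL = 3.44 × 10⁴, so n ≥ 4.54.
First such tube: n = 5.

tube 5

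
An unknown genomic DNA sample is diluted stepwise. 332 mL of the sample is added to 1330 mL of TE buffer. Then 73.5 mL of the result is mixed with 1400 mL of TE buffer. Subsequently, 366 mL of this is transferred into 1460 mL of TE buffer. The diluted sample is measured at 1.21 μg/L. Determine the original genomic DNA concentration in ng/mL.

606 ng/mL

Overall dilution factor = 5.006 × 20.05 × 4.989 = 501.
Original = 1.21 μg/L × 501 = 606 μg/L = 606 ng/mL.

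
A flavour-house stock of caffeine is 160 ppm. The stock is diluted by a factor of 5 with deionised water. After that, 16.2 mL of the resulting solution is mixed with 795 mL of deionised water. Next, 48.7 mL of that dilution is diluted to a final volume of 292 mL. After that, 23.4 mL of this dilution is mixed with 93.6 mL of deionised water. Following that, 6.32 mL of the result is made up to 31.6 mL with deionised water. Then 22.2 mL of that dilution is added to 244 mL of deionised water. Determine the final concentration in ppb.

0.356 ppb

Overall dilution factor = 5 × 50.07 × 5.996 × 5 × 5 × 11.99 = 4.50 × 10⁵.
160 ppm / 4.50 × 10⁵ = 3.56 × 10⁻⁴ ppm = 0.356 ppb.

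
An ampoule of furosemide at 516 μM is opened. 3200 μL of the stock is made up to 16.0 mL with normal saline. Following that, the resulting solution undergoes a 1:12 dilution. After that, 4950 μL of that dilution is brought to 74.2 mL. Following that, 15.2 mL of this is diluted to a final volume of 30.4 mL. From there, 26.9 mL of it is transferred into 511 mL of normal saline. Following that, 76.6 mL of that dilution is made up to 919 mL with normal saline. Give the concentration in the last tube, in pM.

Overall dilution factor = 5 × 12 × 14.99 × 2 × 20.00 × 12.00 = 4.32 × 10⁵.
516 μM / 4.32 × 10⁵ = 1.20 × 10⁻³ μM = 1200 pM.

1200 pM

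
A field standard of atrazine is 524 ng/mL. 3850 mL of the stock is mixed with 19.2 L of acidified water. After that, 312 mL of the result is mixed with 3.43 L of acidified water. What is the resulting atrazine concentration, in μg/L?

Overall dilution factor = 5.987 × 11.99 = 71.8.
524 ng/mL / 71.8 = 7.30 ng/mL = 7.30 μg/L.

7.30 μg/L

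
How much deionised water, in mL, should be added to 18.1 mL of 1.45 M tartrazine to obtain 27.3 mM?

943 mL

27.3 mM = 0.0273 M.
V₂ = C₁V₁/C₂ = 1.45 × 18.1 / 0.0273 = 961 mL.
Diluent to add = V₂ − V₁ = 961 − 18.1 = 943 mL.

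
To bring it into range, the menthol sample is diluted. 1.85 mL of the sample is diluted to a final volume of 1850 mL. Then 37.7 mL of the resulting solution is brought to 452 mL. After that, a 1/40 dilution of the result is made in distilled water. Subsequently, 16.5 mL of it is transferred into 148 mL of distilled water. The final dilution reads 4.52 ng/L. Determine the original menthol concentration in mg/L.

Overall dilution factor = 1000 × 11.99 × 40 × 9.970 = 4.78 × 10⁶.
Original = 4.52 ng/L × 4.78 × 10⁶ = 2.16 × 10⁷ ng/L = 21.6 mg/L.

21.6 mg/L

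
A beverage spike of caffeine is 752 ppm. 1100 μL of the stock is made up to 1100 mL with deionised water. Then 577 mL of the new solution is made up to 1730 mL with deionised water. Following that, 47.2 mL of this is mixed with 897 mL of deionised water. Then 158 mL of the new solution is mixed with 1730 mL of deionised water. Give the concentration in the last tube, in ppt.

Overall dilution factor = 1000 × 2.998 × 20.00 × 11.95 = 7.17 × 10⁵.
752 ppm / 7.17 × 10⁵ = 1.05 × 10⁻³ ppm = 1050 ppt.

1050 ppt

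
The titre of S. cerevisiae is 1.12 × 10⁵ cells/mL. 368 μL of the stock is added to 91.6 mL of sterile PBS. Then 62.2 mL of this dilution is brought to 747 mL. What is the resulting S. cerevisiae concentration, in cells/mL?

37.3 cells/mL

Overall dilution factor = 249.9 × 12.01 = 3001.
1.12 × 10⁵ cells/mL / 3001 = 37.3 cells/mL.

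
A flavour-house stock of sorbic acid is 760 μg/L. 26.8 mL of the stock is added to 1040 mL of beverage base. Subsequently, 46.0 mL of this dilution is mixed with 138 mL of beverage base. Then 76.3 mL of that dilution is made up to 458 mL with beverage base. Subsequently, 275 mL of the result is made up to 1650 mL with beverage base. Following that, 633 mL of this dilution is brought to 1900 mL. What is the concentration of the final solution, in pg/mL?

44.2 pg/mL

Overall dilution factor = 39.81 × 4 × 6.003 × 6 × 3.002 = 1.72 × 10⁴.
760 μg/L / 1.72 × 10⁴ = 0.0442 μg/L = 44.2 pg/mL.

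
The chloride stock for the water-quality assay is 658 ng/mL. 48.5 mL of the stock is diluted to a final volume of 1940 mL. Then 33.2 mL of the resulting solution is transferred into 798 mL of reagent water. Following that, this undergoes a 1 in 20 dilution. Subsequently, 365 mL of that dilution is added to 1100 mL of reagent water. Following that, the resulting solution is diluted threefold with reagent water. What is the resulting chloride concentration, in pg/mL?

2.73 pg/mL

Overall dilution factor = 40 × 25.04 × 20 × 4.014 × 3 = 2.41 × 10⁵.
658 ng/mL / 2.41 × 10⁵ = 2.73 × 10⁻³ ng/mL = 2.73 pg/mL.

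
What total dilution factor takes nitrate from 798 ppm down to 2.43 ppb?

Factor = C₀/C_target = 798 ppm / 2.43 ppb = 3.28 × 10⁵.

3.28 × 10⁵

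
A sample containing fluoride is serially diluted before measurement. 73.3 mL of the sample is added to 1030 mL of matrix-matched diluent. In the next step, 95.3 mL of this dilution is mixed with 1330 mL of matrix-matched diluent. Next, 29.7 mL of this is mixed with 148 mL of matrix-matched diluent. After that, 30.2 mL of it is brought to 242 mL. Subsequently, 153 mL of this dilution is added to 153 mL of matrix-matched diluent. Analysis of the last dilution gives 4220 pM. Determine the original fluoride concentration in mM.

Overall dilution factor = 15.05 × 14.96 × 5.983 × 8.013 × 2 = 2.16 × 10⁴.
Original = 4220 pM × 2.16 × 10⁴ = 9.11 × 10⁷ pM = 0.0911 mM.

0.0911 mM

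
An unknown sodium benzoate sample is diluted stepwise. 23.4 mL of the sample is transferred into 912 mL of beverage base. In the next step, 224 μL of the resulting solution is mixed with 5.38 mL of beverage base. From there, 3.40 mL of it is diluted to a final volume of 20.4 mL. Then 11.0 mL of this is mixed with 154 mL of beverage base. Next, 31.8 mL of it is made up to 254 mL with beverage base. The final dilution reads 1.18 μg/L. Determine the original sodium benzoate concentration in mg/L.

848 mg/L

Overall dilution factor = 39.97 × 25.02 × 6 × 15 × 7.987 = 7.19 × 10⁵.
Original = 1.18 μg/L × 7.19 × 10⁵ = 8.48 × 10⁵ μg/L = 848 mg/L.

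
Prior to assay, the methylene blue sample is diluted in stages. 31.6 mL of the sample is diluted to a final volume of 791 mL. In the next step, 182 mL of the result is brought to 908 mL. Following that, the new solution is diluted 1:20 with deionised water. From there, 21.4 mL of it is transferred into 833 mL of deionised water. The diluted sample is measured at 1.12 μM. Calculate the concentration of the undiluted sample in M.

Overall dilution factor = 25.03 × 4.989 × 20 × 39.93 = 9.97 × 10⁴.
Original = 1.12 μM × 9.97 × 10⁴ = 1.12 × 10⁵ μM = 0.112 M.

0.112 M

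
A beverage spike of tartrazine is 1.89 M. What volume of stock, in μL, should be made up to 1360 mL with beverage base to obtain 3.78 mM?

2720 μL

3.78 mM = 3.78 × 10⁻³ M.
V₁ = C₂V₂/C₁ = 3.78 × 10⁻³ × 1360 / 1.89 = 2.72 mL = 2720 μL.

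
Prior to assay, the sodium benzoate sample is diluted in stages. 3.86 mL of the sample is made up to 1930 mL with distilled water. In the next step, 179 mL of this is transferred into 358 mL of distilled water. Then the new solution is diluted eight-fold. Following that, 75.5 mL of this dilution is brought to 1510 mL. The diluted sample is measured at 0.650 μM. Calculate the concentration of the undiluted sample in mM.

Overall dilution factor = 500 × 3 × 8 × 20 = 2.40 × 10⁵.
Original = 0.650 μM × 2.40 × 10⁵ = 1.56 × 10⁵ μM = 156 mM.

156 mM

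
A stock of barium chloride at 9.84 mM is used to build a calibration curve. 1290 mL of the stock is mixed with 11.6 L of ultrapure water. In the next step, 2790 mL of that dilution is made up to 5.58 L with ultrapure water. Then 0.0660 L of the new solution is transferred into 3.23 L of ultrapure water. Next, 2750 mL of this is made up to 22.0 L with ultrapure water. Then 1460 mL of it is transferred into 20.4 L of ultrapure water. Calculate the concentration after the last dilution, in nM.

Overall dilution factor = 9.992 × 2 × 49.94 × 8 × 14.97 = 1.20 × 10⁵.
9.84 mM / 1.20 × 10⁵ = 8.23 × 10⁻⁵ mM = 82.3 nM.

82.3 nM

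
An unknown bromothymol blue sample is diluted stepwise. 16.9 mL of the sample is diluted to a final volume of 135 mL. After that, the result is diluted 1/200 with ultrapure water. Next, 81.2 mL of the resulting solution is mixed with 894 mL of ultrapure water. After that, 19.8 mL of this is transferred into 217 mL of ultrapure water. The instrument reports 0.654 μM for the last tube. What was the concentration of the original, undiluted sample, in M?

0.150 M

Overall dilution factor = 7.988 × 200 × 12.01 × 11.96 = 2.29 × 10⁵.
Original = 0.654 μM × 2.29 × 10⁵ = 1.50 × 10⁵ μM = 0.150 M.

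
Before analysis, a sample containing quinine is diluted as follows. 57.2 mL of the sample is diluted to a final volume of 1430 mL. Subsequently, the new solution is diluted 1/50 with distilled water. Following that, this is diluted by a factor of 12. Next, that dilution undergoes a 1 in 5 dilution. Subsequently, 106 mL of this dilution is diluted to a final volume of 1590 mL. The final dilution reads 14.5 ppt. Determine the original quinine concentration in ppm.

Overall dilution factor = 25 × 50 × 12 × 5 × 15 = 1.12 × 10⁶.
Original = 14.5 ppt × 1.12 × 10⁶ = 1.63 × 10⁷ ppt = 16.3 ppm.

16.3 ppm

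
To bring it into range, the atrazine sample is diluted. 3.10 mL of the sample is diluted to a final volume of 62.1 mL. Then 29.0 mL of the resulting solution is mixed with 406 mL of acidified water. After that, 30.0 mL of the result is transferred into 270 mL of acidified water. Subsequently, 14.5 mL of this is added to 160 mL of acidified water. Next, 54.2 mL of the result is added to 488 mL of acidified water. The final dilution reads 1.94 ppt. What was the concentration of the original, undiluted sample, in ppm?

Overall dilution factor = 20.03 × 15 × 10 × 12.03 × 10.00 = 3.62 × 10⁵.
Original = 1.94 ppt × 3.62 × 10⁵ = 7.02 × 10⁵ ppt = 0.702 ppm.

0.702 ppm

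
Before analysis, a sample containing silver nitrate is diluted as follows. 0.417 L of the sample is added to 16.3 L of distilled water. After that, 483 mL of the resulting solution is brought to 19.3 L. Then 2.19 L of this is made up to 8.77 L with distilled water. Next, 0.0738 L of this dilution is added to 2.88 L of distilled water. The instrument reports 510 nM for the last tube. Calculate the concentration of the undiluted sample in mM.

131 mM

Overall dilution factor = 40.09 × 39.96 × 4.005 × 40.02 = 2.57 × 10⁵.
Original = 510 nM × 2.57 × 10⁵ = 1.31 × 10⁸ nM = 131 mM.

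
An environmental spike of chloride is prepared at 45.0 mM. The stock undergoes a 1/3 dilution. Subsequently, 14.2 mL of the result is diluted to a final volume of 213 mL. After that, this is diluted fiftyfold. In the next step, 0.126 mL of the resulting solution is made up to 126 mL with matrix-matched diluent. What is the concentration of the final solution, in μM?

Overall dilution factor = 3 × 15 × 50 × 1000 = 2.25 × 10⁶.
45.0 mM / 2.25 × 10⁶ = 2.00 × 10⁻⁵ mM = 0.0200 μM.

0.0200 μM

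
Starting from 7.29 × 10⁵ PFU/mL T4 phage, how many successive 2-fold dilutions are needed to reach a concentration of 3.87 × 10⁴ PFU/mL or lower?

5

Need 2ⁿ ≥ 18.8, so n ≥ log(18.8)/log(2) = 4.24.
Minimum whole steps: n = 5.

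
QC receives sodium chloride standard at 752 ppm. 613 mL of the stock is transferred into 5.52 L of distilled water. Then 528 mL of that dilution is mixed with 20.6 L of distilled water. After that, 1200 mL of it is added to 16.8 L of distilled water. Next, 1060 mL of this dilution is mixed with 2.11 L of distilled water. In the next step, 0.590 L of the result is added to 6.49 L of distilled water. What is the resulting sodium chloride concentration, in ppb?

Overall dilution factor = 10.00 × 40.02 × 15 × 2.991 × 12 = 2.16 × 10⁵.
752 ppm / 2.16 × 10⁵ = 3.49 × 10⁻³ ppm = 3.49 ppb.

3.49 ppb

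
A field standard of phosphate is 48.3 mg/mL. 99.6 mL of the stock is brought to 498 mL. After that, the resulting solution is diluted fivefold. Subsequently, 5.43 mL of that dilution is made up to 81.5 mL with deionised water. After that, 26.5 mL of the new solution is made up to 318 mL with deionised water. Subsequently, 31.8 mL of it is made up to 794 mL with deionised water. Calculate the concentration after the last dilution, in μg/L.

430 μg/L

Overall dilution factor = 5 × 5 × 15.01 × 12 × 24.97 = 1.12 × 10⁵.
48.3 mg/mL / 1.12 × 10⁵ = 4.30 × 10⁻⁴ mg/mL = 430 μg/L.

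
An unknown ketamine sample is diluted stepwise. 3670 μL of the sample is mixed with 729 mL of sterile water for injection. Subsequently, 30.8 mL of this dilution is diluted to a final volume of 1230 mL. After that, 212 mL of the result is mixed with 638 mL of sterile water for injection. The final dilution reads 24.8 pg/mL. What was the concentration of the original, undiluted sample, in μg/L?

793 μg/L

Overall dilution factor = 199.6 × 39.94 × 4.009 = 3.20 × 10⁴.
Original = 24.8 pg/mL × 3.20 × 10⁴ = 7.93 × 10⁵ pg/mL = 793 μg/L.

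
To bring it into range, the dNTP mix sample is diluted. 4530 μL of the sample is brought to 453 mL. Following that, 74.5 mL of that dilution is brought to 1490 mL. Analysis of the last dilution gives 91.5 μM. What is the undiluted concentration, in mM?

Overall dilution factor = 100 × 20 = 2000.
Original = 91.5 μM × 2000 = 1.83 × 10⁵ μM = 183 mM.

183 mM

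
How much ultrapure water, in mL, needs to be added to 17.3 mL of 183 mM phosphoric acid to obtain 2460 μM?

2460 μM = 2.46 mM.
V₂ = C₁V₁/C₂ = 183 × 17.3 / 2.46 = 1287 mL.
Diluent to add = V₂ − V₁ = 1287 − 17.3 = 1270 mL.

1270 mL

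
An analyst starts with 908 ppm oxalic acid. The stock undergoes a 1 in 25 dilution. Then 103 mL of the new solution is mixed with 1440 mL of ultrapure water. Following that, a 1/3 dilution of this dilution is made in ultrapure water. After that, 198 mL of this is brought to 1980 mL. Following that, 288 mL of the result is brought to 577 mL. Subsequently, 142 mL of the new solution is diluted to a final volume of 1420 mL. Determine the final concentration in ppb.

4.03 ppb

Overall dilution factor = 25 × 14.98 × 3 × 10 × 2.003 × 10 = 2.25 × 10⁵.
908 ppm / 2.25 × 10⁵ = 4.03 × 10⁻³ ppm = 4.03 ppb.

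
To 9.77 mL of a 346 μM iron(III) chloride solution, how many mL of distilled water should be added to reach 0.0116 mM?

282 mL

0.0116 mM = 11.6 μM.
V₂ = C₁V₁/C₂ = 346 × 9.77 / 11.6 = 291 mL.
Diluent to add = V₂ − V₁ = 291 − 9.77 = 282 mL.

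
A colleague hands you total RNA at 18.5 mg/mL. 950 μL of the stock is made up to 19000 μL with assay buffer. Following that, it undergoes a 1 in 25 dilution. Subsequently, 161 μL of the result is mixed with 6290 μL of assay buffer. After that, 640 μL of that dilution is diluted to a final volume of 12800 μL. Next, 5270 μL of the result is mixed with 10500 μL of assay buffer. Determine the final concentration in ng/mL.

Overall dilution factor = 20 × 25 × 40.07 × 20 × 2.992 = 1.20 × 10⁶.
18.5 mg/mL / 1.20 × 10⁶ = 1.54 × 10⁻⁵ mg/mL = 15.4 ng/mL.

15.4 ng/mL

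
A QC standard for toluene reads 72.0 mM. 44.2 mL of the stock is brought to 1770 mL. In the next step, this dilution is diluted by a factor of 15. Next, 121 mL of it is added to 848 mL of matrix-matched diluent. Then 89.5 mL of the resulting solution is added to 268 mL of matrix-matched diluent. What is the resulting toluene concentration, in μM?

3.75 μM

Overall dilution factor = 40.05 × 15 × 8.008 × 3.994 = 1.92 × 10⁴.
72.0 mM / 1.92 × 10⁴ = 3.75 × 10⁻³ mM = 3.75 μM.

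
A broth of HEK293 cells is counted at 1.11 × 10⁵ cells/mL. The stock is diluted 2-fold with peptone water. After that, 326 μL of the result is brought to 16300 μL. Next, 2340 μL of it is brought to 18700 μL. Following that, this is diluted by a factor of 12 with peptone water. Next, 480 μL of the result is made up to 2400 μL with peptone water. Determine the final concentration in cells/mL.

Overall dilution factor = 2 × 50 × 7.991 × 12 × 5 = 4.79 × 10⁴.
1.11 × 10⁵ cells/mL / 4.79 × 10⁴ = 2.31 cells/mL.

2.31 cells/mL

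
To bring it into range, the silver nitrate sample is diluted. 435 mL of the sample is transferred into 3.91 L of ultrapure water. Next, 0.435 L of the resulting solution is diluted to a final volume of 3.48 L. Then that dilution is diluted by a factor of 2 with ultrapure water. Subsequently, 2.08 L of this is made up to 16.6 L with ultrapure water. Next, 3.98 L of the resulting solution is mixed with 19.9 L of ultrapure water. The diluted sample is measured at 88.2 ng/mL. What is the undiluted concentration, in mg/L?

Overall dilution factor = 9.989 × 8 × 2 × 7.981 × 6 = 7653.
Original = 88.2 ng/mL × 7653 = 6.75 × 10⁵ ng/mL = 675 mg/L.

675 mg/L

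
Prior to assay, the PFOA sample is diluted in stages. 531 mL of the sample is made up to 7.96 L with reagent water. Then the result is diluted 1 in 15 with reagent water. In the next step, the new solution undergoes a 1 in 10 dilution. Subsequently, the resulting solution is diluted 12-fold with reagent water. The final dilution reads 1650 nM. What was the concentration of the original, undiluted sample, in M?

Overall dilution factor = 14.99 × 15 × 10 × 12 = 2.70 × 10⁴.
Original = 1650 nM × 2.70 × 10⁴ = 4.45 × 10⁷ nM = 0.0445 M.

0.0445 M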